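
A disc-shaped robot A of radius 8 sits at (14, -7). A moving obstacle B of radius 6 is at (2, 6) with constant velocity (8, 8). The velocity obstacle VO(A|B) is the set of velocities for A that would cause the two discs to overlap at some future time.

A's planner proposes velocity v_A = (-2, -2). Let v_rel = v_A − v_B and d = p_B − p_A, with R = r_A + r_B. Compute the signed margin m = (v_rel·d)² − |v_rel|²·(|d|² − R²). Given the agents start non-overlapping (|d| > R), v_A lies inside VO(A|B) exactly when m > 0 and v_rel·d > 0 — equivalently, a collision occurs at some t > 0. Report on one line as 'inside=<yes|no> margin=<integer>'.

d = (-12, 13),  |d|² = 313;  R = 8+6 = 14,  c = 313−14² = 117
v_rel = (-10, -10),  |v_rel|² = 200;  v_rel·d = (-10)·(-12) + (-10)·(13) = -10
200·t² + 20·t + 117 = 0  ⇒  m = (-10)² − 200·117 = -23300
m = -23300 < 0,  v_rel·d = -10 < 0  ⇒  outside

inside=no margin=-23300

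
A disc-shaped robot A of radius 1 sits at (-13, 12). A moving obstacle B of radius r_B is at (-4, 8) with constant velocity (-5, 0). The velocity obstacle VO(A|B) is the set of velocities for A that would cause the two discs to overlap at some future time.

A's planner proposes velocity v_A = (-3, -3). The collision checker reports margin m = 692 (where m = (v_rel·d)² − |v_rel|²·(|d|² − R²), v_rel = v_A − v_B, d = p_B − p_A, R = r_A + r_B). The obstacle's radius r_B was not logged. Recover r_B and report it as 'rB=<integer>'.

m = 692
d = (9, -4);  v_rel = (2, -3),  |v_rel|² = 13
v_rel×d = (2)·(-4) − (-3)·(9) = 19
since m = R²·13 − 19²:  R² = (361 + 692) / 13 = 81
R = √81 = 9  ⇒  r_B = 9 − 1 = 8

rB=8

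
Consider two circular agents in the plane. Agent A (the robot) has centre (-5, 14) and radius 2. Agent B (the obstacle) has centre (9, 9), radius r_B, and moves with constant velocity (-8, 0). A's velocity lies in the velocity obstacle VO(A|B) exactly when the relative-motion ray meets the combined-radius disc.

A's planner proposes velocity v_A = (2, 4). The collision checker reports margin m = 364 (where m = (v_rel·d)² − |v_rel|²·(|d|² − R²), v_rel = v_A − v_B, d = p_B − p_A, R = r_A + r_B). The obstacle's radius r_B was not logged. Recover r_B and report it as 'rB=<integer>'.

m = 364
d = (14, -5);  v_rel = (10, 4),  |v_rel|² = 116
v_rel×d = (10)·(-5) − (4)·(14) = -106
since m = R²·116 − (-106)²:  R² = (11236 + 364) / 116 = 100
R = √100 = 10  ⇒  r_B = 10 − 2 = 8

rB=8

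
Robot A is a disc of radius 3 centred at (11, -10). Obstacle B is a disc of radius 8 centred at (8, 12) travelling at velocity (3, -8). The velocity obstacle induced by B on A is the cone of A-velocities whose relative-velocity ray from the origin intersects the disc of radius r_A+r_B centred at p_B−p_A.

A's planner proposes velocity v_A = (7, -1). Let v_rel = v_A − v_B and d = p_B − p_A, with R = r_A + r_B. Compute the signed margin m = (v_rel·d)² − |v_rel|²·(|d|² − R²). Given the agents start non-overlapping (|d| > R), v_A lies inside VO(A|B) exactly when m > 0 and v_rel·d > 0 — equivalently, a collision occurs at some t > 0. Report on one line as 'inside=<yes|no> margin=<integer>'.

d = (-3, 22),  |d|² = 493;  R = 3+8 = 11,  c = 493−11² = 372
v_rel = (4, 7),  |v_rel|² = 65;  v_rel·d = (4)·(-3) + (7)·(22) = 142
65·t² − 284·t + 372 = 0  ⇒  m = 142² − 65·372 = -4016
m = -4016 < 0,  v_rel·d = 142 > 0  ⇒  outside

inside=no margin=-4016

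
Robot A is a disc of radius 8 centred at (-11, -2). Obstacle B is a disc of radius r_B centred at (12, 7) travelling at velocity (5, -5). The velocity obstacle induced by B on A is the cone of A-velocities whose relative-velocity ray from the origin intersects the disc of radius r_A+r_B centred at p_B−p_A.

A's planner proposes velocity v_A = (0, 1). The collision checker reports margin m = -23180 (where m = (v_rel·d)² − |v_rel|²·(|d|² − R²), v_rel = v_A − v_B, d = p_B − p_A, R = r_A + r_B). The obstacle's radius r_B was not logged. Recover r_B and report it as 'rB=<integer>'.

m = -23180
d = (23, 9);  v_rel = (-5, 6),  |v_rel|² = 61
v_rel×d = (-5)·(9) − (6)·(23) = -183
since m = R²·61 − (-183)²:  R² = (33489 + -23180) / 61 = 169
R = √169 = 13  ⇒  r_B = 13 − 8 = 5

rB=5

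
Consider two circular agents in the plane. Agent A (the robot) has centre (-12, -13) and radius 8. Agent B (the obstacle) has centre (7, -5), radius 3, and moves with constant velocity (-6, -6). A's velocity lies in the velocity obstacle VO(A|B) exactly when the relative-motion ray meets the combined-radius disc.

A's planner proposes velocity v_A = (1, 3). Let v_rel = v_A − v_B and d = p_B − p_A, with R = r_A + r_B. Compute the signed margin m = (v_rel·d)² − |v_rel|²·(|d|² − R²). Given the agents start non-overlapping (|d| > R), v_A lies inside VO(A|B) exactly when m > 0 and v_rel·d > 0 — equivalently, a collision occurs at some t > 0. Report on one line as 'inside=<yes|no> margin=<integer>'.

d = (19, 8),  |d|² = 425;  R = 8+3 = 11,  c = 425−11² = 304
v_rel = (7, 9),  |v_rel|² = 130;  v_rel·d = (7)·(19) + (9)·(8) = 205
130·t² − 410·t + 304 = 0  ⇒  m = 205² − 130·304 = 2505
m = 2505 > 0,  v_rel·d = 205 > 0  ⇒  inside

inside=yes margin=2505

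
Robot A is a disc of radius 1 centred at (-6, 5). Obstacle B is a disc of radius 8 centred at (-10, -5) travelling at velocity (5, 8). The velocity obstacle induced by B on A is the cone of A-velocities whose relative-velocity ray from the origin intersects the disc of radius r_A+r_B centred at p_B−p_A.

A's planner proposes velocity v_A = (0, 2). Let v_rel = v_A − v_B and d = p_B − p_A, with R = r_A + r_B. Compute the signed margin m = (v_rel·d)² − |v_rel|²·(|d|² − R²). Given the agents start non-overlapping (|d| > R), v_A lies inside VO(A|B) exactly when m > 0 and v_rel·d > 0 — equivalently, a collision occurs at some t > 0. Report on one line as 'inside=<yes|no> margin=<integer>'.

d = (-4, -10),  |d|² = 116;  R = 1+8 = 9,  c = 116−9² = 35
v_rel = (-5, -6),  |v_rel|² = 61;  v_rel·d = (-5)·(-4) + (-6)·(-10) = 80
61·t² − 160·t + 35 = 0  ⇒  m = 80² − 61·35 = 4265
m = 4265 > 0,  v_rel·d = 80 > 0  ⇒  inside

inside=yes margin=4265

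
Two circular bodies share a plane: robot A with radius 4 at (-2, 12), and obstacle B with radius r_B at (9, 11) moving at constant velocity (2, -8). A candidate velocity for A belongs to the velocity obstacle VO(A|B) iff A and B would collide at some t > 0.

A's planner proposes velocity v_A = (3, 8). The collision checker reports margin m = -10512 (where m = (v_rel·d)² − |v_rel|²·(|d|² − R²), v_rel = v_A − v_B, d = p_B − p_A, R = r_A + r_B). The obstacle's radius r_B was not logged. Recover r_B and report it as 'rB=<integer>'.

m = -10512
d = (11, -1);  v_rel = (1, 16),  |v_rel|² = 257
v_rel×d = (1)·(-1) − (16)·(11) = -177
since m = R²·257 − (-177)²:  R² = (31329 + -10512) / 257 = 81
R = √81 = 9  ⇒  r_B = 9 − 4 = 5

rB=5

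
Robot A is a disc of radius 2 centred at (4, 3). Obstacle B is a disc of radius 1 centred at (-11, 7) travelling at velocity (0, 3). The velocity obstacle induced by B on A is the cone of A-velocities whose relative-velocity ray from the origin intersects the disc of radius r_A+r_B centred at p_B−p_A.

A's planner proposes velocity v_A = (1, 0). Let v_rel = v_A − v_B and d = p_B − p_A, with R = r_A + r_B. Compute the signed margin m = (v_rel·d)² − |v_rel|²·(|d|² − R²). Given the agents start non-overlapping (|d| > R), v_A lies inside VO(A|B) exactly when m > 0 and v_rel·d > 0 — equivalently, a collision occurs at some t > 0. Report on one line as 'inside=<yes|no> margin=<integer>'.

d = (-15, 4),  |d|² = 241;  R = 2+1 = 3,  c = 241−3² = 232
v_rel = (1, -3),  |v_rel|² = 10;  v_rel·d = (1)·(-15) + (-3)·(4) = -27
10·t² + 54·t + 232 = 0  ⇒  m = (-27)² − 10·232 = -1591
m = -1591 < 0,  v_rel·d = -27 < 0  ⇒  outside

inside=no margin=-1591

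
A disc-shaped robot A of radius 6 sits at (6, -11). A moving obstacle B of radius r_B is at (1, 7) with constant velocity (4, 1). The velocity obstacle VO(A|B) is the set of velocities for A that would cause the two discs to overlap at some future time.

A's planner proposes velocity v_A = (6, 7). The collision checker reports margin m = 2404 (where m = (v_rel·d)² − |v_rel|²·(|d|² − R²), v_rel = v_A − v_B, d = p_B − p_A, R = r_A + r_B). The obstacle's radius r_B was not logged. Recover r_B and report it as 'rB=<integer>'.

m = 2404
d = (-5, 18);  v_rel = (2, 6),  |v_rel|² = 40
v_rel×d = (2)·(18) − (6)·(-5) = 66
since m = R²·40 − 66²:  R² = (4356 + 2404) / 40 = 169
R = √169 = 13  ⇒  r_B = 13 − 6 = 7

rB=7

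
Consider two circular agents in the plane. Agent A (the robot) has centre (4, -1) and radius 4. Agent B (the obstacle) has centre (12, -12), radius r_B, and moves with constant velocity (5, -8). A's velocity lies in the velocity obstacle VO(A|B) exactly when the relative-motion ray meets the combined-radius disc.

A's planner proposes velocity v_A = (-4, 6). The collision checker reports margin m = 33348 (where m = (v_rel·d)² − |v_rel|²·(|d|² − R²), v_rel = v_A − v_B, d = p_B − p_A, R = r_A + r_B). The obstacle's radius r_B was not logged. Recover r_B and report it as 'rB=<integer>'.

m = 33348
d = (8, -11);  v_rel = (-9, 14),  |v_rel|² = 277
v_rel×d = (-9)·(-11) − (14)·(8) = -13
since m = R²·277 − (-13)²:  R² = (169 + 33348) / 277 = 121
R = √121 = 11  ⇒  r_B = 11 − 4 = 7

rB=7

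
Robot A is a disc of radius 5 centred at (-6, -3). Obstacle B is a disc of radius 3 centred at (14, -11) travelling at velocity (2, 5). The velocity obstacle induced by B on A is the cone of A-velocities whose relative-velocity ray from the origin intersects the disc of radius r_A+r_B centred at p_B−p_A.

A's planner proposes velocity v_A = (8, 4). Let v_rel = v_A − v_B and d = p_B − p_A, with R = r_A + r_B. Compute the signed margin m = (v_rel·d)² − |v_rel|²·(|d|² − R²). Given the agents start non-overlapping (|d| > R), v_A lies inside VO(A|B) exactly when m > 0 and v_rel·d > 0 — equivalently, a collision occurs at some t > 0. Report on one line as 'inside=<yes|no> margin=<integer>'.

d = (20, -8),  |d|² = 464;  R = 5+3 = 8,  c = 464−8² = 400
v_rel = (6, -1),  |v_rel|² = 37;  v_rel·d = (6)·(20) + (-1)·(-8) = 128
37·t² − 256·t + 400 = 0  ⇒  m = 128² − 37·400 = 1584
m = 1584 > 0,  v_rel·d = 128 > 0  ⇒  inside

inside=yes margin=1584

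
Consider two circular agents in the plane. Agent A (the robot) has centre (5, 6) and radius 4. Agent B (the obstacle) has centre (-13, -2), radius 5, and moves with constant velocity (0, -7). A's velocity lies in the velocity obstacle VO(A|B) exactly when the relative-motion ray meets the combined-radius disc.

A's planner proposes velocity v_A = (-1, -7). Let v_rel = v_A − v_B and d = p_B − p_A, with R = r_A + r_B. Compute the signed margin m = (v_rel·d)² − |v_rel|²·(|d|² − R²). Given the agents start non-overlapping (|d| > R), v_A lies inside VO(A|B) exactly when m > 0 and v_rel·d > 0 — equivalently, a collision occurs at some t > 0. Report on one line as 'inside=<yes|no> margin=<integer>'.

d = (-18, -8),  |d|² = 388;  R = 4+5 = 9,  c = 388−9² = 307
v_rel = (-1, 0),  |v_rel|² = 1;  v_rel·d = (-1)·(-18) + (0)·(-8) = 18
1·t² − 36·t + 307 = 0  ⇒  m = 18² − 1·307 = 17
m = 17 > 0,  v_rel·d = 18 > 0  ⇒  inside

inside=yes margin=17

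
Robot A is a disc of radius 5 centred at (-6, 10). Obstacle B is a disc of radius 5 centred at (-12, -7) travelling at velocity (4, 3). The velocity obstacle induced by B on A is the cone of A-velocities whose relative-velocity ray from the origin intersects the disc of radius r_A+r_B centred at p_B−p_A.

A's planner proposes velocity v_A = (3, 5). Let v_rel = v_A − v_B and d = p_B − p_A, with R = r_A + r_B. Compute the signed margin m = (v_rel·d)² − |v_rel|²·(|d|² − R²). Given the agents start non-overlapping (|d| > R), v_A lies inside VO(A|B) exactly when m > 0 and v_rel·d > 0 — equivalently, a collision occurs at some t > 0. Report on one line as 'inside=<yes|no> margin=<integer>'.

d = (-6, -17),  |d|² = 325;  R = 5+5 = 10,  c = 325−10² = 225
v_rel = (-1, 2),  |v_rel|² = 5;  v_rel·d = (-1)·(-6) + (2)·(-17) = -28
5·t² + 56·t + 225 = 0  ⇒  m = (-28)² − 5·225 = -341
m = -341 < 0,  v_rel·d = -28 < 0  ⇒  outside

inside=no margin=-341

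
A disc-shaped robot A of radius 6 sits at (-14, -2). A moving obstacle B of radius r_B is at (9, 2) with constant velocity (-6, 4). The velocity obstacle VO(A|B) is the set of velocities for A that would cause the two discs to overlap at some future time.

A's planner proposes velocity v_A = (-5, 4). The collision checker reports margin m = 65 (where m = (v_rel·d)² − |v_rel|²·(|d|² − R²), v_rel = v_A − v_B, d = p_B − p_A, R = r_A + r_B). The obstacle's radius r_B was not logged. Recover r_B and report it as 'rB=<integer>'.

m = 65
d = (23, 4);  v_rel = (1, 0),  |v_rel|² = 1
v_rel×d = (1)·(4) − (0)·(23) = 4
since m = R²·1 − 4²:  R² = (16 + 65) / 1 = 81
R = √81 = 9  ⇒  r_B = 9 − 6 = 3

rB=3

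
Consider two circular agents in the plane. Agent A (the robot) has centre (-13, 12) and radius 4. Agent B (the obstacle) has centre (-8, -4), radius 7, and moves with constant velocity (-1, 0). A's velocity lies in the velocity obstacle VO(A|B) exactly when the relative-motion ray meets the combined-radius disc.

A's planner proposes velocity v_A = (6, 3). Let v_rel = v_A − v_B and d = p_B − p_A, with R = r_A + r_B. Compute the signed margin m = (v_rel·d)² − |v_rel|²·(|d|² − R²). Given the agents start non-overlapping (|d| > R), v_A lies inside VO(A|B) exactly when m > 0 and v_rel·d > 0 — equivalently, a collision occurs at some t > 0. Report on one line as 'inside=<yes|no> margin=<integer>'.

d = (5, -16),  |d|² = 281;  R = 4+7 = 11,  c = 281−11² = 160
v_rel = (7, 3),  |v_rel|² = 58;  v_rel·d = (7)·(5) + (3)·(-16) = -13
58·t² + 26·t + 160 = 0  ⇒  m = (-13)² − 58·160 = -9111
m = -9111 < 0,  v_rel·d = -13 < 0  ⇒  outside

inside=no margin=-9111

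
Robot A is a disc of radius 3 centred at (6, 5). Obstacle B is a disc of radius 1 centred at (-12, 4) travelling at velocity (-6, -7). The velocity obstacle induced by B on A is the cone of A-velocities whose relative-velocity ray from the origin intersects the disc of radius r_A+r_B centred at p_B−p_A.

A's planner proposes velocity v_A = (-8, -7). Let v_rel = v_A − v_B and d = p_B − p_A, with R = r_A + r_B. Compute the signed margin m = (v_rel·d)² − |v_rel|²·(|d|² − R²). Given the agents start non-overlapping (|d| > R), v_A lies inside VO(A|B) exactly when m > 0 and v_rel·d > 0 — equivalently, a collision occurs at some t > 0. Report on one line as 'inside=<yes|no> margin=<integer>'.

d = (-18, -1),  |d|² = 325;  R = 3+1 = 4,  c = 325−4² = 309
v_rel = (-2, 0),  |v_rel|² = 4;  v_rel·d = (-2)·(-18) + (0)·(-1) = 36
4·t² − 72·t + 309 = 0  ⇒  m = 36² − 4·309 = 60
m = 60 > 0,  v_rel·d = 36 > 0  ⇒  inside

inside=yes margin=60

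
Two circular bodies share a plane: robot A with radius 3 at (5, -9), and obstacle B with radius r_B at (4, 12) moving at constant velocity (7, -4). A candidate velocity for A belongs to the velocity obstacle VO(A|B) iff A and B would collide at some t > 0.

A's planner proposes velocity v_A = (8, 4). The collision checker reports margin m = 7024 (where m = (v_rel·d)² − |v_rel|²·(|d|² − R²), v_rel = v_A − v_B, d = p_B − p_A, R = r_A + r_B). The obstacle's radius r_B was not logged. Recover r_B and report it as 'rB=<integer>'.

m = 7024
d = (-1, 21);  v_rel = (1, 8),  |v_rel|² = 65
v_rel×d = (1)·(21) − (8)·(-1) = 29
since m = R²·65 − 29²:  R² = (841 + 7024) / 65 = 121
R = √121 = 11  ⇒  r_B = 11 − 3 = 8

rB=8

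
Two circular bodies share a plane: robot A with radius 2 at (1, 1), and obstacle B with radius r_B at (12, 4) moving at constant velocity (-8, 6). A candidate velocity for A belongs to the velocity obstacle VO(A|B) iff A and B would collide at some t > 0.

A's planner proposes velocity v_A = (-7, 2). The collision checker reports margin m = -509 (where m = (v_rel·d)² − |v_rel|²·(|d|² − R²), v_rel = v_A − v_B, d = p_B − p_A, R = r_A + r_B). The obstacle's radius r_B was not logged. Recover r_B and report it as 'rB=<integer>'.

m = -509
d = (11, 3);  v_rel = (1, -4),  |v_rel|² = 17
v_rel×d = (1)·(3) − (-4)·(11) = 47
since m = R²·17 − 47²:  R² = (2209 + -509) / 17 = 100
R = √100 = 10  ⇒  r_B = 10 − 2 = 8

rB=8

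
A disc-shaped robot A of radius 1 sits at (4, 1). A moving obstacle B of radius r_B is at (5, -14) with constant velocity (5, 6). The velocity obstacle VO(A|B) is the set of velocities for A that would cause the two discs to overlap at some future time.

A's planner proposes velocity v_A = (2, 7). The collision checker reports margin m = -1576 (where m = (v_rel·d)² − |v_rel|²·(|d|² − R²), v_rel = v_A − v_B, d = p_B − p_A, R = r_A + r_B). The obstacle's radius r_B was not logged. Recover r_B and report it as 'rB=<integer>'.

m = -1576
d = (1, -15);  v_rel = (-3, 1),  |v_rel|² = 10
v_rel×d = (-3)·(-15) − (1)·(1) = 44
since m = R²·10 − 44²:  R² = (1936 + -1576) / 10 = 36
R = √36 = 6  ⇒  r_B = 6 − 1 = 5

rB=5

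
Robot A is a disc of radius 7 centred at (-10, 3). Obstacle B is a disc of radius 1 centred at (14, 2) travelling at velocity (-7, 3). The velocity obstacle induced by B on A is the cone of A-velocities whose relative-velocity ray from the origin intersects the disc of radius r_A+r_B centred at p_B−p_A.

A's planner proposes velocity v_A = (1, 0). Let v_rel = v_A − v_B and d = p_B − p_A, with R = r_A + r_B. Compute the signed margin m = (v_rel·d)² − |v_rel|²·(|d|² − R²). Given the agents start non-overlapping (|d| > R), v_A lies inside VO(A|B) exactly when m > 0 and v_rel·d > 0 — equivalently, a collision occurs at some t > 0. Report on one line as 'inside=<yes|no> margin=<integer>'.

d = (24, -1),  |d|² = 577;  R = 7+1 = 8,  c = 577−8² = 513
v_rel = (8, -3),  |v_rel|² = 73;  v_rel·d = (8)·(24) + (-3)·(-1) = 195
73·t² − 390·t + 513 = 0  ⇒  m = 195² − 73·513 = 576
m = 576 > 0,  v_rel·d = 195 > 0  ⇒  inside

inside=yes margin=576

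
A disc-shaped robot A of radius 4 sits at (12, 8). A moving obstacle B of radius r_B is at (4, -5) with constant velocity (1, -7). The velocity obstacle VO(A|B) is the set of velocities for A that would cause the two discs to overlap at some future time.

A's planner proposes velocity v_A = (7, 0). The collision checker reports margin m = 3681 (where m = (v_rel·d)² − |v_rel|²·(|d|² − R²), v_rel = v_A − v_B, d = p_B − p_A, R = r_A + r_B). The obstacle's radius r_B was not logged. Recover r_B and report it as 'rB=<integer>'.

m = 3681
d = (-8, -13);  v_rel = (6, 7),  |v_rel|² = 85
v_rel×d = (6)·(-13) − (7)·(-8) = -22
since m = R²·85 − (-22)²:  R² = (484 + 3681) / 85 = 49
R = √49 = 7  ⇒  r_B = 7 − 4 = 3

rB=3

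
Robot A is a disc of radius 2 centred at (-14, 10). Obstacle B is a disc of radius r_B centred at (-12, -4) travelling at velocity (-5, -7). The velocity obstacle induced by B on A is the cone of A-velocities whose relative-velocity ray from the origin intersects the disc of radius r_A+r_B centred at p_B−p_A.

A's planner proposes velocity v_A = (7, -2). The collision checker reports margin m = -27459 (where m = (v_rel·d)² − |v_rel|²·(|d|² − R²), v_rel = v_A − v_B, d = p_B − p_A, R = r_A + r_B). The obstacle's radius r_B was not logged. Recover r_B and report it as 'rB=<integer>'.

m = -27459
d = (2, -14);  v_rel = (12, 5),  |v_rel|² = 169
v_rel×d = (12)·(-14) − (5)·(2) = -178
since m = R²·169 − (-178)²:  R² = (31684 + -27459) / 169 = 25
R = √25 = 5  ⇒  r_B = 5 − 2 = 3

rB=3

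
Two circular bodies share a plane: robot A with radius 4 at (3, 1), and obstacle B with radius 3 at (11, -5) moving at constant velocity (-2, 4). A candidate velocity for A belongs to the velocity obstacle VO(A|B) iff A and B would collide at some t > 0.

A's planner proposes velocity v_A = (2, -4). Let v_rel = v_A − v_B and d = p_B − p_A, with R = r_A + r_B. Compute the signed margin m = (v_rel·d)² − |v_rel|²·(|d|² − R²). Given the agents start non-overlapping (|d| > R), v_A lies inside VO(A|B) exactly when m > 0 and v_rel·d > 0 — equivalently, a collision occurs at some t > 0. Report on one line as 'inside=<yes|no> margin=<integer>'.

d = (8, -6),  |d|² = 100;  R = 4+3 = 7,  c = 100−7² = 51
v_rel = (4, -8),  |v_rel|² = 80;  v_rel·d = (4)·(8) + (-8)·(-6) = 80
80·t² − 160·t + 51 = 0  ⇒  m = 80² − 80·51 = 2320
m = 2320 > 0,  v_rel·d = 80 > 0  ⇒  inside

inside=yes margin=2320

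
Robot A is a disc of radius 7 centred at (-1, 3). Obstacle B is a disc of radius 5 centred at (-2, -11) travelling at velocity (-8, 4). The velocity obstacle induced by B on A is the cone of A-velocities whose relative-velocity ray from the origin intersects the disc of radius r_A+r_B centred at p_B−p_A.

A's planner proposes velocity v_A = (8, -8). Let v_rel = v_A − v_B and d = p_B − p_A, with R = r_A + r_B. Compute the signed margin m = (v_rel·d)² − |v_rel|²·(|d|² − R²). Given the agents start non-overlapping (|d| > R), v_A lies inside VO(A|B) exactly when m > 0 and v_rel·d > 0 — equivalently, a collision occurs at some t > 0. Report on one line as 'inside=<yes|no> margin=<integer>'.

d = (-1, -14),  |d|² = 197;  R = 7+5 = 12,  c = 197−12² = 53
v_rel = (16, -12),  |v_rel|² = 400;  v_rel·d = (16)·(-1) + (-12)·(-14) = 152
400·t² − 304·t + 53 = 0  ⇒  m = 152² − 400·53 = 1904
m = 1904 > 0,  v_rel·d = 152 > 0  ⇒  inside

inside=yes margin=1904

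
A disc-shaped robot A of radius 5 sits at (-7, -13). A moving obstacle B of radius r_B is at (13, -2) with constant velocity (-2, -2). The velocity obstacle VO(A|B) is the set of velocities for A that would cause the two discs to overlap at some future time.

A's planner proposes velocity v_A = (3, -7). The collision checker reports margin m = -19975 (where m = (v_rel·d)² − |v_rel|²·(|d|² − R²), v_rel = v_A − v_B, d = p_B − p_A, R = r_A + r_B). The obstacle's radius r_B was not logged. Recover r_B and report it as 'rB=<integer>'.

m = -19975
d = (20, 11);  v_rel = (5, -5),  |v_rel|² = 50
v_rel×d = (5)·(11) − (-5)·(20) = 155
since m = R²·50 − 155²:  R² = (24025 + -19975) / 50 = 81
R = √81 = 9  ⇒  r_B = 9 − 5 = 4

rB=4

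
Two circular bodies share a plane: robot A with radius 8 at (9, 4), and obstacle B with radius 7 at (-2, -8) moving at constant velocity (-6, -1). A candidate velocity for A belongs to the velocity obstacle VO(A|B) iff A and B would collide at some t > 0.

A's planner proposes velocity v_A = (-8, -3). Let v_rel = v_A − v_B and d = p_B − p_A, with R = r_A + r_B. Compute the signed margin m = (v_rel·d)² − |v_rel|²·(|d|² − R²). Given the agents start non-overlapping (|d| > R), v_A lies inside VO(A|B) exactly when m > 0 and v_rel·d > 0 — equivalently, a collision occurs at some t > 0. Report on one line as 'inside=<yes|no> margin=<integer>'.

d = (-11, -12),  |d|² = 265;  R = 8+7 = 15,  c = 265−15² = 40
v_rel = (-2, -2),  |v_rel|² = 8;  v_rel·d = (-2)·(-11) + (-2)·(-12) = 46
8·t² − 92·t + 40 = 0  ⇒  m = 46² − 8·40 = 1796
m = 1796 > 0,  v_rel·d = 46 > 0  ⇒  inside

inside=yes margin=1796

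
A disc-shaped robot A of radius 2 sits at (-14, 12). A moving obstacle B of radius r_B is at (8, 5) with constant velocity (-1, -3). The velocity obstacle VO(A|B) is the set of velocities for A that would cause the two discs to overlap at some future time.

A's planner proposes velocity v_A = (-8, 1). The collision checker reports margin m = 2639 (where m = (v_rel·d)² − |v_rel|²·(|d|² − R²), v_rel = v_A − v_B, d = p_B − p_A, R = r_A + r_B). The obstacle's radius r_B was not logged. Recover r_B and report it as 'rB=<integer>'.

m = 2639
d = (22, -7);  v_rel = (-7, 4),  |v_rel|² = 65
v_rel×d = (-7)·(-7) − (4)·(22) = -39
since m = R²·65 − (-39)²:  R² = (1521 + 2639) / 65 = 64
R = √64 = 8  ⇒  r_B = 8 − 2 = 6

rB=6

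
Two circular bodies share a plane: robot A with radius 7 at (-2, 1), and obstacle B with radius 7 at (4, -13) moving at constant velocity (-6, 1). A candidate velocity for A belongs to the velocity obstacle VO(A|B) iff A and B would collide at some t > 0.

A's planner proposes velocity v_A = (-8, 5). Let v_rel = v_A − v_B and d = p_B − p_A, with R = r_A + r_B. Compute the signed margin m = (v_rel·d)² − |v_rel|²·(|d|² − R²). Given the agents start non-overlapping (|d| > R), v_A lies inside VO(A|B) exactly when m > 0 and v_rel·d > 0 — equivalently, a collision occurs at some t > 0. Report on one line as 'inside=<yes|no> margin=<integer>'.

d = (6, -14),  |d|² = 232;  R = 7+7 = 14,  c = 232−14² = 36
v_rel = (-2, 4),  |v_rel|² = 20;  v_rel·d = (-2)·(6) + (4)·(-14) = -68
20·t² + 136·t + 36 = 0  ⇒  m = (-68)² − 20·36 = 3904
m = 3904 > 0,  v_rel·d = -68 < 0  ⇒  outside

inside=no margin=3904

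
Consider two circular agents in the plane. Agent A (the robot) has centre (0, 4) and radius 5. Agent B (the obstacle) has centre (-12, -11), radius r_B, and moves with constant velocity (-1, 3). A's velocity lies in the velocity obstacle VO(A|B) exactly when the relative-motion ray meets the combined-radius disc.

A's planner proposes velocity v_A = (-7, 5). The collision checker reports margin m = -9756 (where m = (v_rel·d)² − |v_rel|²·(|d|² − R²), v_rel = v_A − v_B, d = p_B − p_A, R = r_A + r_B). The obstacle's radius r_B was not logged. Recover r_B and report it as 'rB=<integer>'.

m = -9756
d = (-12, -15);  v_rel = (-6, 2),  |v_rel|² = 40
v_rel×d = (-6)·(-15) − (2)·(-12) = 114
since m = R²·40 − 114²:  R² = (12996 + -9756) / 40 = 81
R = √81 = 9  ⇒  r_B = 9 − 5 = 4

rB=4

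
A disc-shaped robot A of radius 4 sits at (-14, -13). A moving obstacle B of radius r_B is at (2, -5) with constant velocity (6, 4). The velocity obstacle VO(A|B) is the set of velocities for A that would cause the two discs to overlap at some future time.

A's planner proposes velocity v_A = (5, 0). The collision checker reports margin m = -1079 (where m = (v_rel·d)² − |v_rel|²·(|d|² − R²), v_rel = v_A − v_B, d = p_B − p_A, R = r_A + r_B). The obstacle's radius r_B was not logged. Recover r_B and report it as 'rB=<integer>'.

m = -1079
d = (16, 8);  v_rel = (-1, -4),  |v_rel|² = 17
v_rel×d = (-1)·(8) − (-4)·(16) = 56
since m = R²·17 − 56²:  R² = (3136 + -1079) / 17 = 121
R = √121 = 11  ⇒  r_B = 11 − 4 = 7

rB=7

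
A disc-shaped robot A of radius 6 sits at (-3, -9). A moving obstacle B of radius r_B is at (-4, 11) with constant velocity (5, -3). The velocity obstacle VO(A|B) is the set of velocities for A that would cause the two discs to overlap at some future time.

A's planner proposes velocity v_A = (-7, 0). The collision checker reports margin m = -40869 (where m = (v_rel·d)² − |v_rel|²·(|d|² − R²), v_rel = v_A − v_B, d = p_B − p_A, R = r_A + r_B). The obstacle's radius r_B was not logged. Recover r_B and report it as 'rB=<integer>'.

m = -40869
d = (-1, 20);  v_rel = (-12, 3),  |v_rel|² = 153
v_rel×d = (-12)·(20) − (3)·(-1) = -237
since m = R²·153 − (-237)²:  R² = (56169 + -40869) / 153 = 100
R = √100 = 10  ⇒  r_B = 10 − 6 = 4

rB=4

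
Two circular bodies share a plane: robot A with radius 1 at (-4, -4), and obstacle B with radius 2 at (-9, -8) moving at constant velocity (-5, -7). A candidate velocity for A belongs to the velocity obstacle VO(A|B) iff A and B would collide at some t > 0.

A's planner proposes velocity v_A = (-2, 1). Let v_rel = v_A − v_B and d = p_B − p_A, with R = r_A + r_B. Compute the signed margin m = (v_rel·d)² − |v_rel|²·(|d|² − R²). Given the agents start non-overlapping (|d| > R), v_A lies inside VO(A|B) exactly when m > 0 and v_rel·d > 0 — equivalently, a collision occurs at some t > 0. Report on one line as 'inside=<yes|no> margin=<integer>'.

d = (-5, -4),  |d|² = 41;  R = 1+2 = 3,  c = 41−3² = 32
v_rel = (3, 8),  |v_rel|² = 73;  v_rel·d = (3)·(-5) + (8)·(-4) = -47
73·t² + 94·t + 32 = 0  ⇒  m = (-47)² − 73·32 = -127
m = -127 < 0,  v_rel·d = -47 < 0  ⇒  outside

inside=no margin=-127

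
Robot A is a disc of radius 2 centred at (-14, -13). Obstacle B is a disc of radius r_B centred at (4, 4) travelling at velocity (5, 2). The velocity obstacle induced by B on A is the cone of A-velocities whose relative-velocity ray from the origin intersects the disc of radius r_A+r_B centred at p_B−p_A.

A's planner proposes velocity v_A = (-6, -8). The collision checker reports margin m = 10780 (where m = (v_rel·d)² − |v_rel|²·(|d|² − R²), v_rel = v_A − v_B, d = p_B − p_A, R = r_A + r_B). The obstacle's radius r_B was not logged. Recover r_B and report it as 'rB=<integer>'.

m = 10780
d = (18, 17);  v_rel = (-11, -10),  |v_rel|² = 221
v_rel×d = (-11)·(17) − (-10)·(18) = -7
since m = R²·221 − (-7)²:  R² = (49 + 10780) / 221 = 49
R = √49 = 7  ⇒  r_B = 7 − 2 = 5

rB=5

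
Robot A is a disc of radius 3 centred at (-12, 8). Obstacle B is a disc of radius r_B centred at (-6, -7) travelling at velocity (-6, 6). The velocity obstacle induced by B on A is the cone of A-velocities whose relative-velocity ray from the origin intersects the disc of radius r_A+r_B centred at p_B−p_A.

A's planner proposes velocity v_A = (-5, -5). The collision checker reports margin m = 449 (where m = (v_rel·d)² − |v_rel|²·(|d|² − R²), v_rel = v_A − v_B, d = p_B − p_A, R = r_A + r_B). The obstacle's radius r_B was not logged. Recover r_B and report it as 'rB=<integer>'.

m = 449
d = (6, -15);  v_rel = (1, -11),  |v_rel|² = 122
v_rel×d = (1)·(-15) − (-11)·(6) = 51
since m = R²·122 − 51²:  R² = (2601 + 449) / 122 = 25
R = √25 = 5  ⇒  r_B = 5 − 3 = 2

rB=2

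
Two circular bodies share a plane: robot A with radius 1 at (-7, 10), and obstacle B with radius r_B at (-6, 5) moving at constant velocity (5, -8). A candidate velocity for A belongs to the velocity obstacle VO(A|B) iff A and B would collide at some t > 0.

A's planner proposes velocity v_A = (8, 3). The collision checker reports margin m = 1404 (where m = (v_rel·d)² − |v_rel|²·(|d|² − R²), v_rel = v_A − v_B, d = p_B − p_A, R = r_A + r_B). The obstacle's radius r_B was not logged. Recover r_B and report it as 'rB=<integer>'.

m = 1404
d = (1, -5);  v_rel = (3, 11),  |v_rel|² = 130
v_rel×d = (3)·(-5) − (11)·(1) = -26
since m = R²·130 − (-26)²:  R² = (676 + 1404) / 130 = 16
R = √16 = 4  ⇒  r_B = 4 − 1 = 3

rB=3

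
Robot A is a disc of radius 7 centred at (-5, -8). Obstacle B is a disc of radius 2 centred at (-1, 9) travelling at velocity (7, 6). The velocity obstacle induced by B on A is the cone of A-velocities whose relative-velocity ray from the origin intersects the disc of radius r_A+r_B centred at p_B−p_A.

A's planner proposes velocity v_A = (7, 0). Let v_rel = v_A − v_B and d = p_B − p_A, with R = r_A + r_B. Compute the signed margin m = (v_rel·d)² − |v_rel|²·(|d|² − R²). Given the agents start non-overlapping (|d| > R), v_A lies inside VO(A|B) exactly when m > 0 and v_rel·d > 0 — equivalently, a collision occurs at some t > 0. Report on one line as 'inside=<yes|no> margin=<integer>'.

d = (4, 17),  |d|² = 305;  R = 7+2 = 9,  c = 305−9² = 224
v_rel = (0, -6),  |v_rel|² = 36;  v_rel·d = (0)·(4) + (-6)·(17) = -102
36·t² + 204·t + 224 = 0  ⇒  m = (-102)² − 36·224 = 2340
m = 2340 > 0,  v_rel·d = -102 < 0  ⇒  outside

inside=no margin=2340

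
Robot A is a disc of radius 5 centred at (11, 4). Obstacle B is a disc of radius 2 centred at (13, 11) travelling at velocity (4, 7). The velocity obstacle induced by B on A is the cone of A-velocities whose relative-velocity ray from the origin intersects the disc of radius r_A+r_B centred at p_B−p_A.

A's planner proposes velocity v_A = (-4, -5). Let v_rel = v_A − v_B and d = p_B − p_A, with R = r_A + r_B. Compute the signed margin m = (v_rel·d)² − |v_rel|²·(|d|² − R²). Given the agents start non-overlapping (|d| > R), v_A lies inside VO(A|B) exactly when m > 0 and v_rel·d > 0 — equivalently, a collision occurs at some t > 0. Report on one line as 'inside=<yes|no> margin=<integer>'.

d = (2, 7),  |d|² = 53;  R = 5+2 = 7,  c = 53−7² = 4
v_rel = (-8, -12),  |v_rel|² = 208;  v_rel·d = (-8)·(2) + (-12)·(7) = -100
208·t² + 200·t + 4 = 0  ⇒  m = (-100)² − 208·4 = 9168
m = 9168 > 0,  v_rel·d = -100 < 0  ⇒  outside

inside=no margin=9168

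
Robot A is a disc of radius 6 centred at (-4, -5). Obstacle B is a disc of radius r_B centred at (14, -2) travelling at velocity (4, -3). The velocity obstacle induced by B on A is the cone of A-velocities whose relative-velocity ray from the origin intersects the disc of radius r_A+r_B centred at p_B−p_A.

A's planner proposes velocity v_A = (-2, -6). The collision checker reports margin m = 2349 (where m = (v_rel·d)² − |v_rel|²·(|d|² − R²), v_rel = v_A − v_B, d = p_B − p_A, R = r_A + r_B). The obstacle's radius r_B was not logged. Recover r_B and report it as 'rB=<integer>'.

m = 2349
d = (18, 3);  v_rel = (-6, -3),  |v_rel|² = 45
v_rel×d = (-6)·(3) − (-3)·(18) = 36
since m = R²·45 − 36²:  R² = (1296 + 2349) / 45 = 81
R = √81 = 9  ⇒  r_B = 9 − 6 = 3

rB=3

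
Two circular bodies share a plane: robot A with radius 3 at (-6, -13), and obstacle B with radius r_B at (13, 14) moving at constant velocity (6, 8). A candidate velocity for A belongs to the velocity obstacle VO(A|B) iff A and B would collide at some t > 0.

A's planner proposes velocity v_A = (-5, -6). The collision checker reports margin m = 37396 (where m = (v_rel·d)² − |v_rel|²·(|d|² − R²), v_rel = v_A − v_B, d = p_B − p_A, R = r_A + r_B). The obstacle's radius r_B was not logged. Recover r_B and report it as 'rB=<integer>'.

m = 37396
d = (19, 27);  v_rel = (-11, -14),  |v_rel|² = 317
v_rel×d = (-11)·(27) − (-14)·(19) = -31
since m = R²·317 − (-31)²:  R² = (961 + 37396) / 317 = 121
R = √121 = 11  ⇒  r_B = 11 − 3 = 8

rB=8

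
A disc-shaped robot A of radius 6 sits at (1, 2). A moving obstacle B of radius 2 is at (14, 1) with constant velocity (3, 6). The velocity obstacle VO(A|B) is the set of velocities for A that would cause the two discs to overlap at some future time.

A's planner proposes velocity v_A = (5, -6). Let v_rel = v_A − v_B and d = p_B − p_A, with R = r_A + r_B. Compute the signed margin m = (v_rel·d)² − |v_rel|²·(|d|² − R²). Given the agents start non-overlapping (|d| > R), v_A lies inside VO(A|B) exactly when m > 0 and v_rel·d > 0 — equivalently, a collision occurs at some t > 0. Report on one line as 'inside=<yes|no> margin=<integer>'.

d = (13, -1),  |d|² = 170;  R = 6+2 = 8,  c = 170−8² = 106
v_rel = (2, -12),  |v_rel|² = 148;  v_rel·d = (2)·(13) + (-12)·(-1) = 38
148·t² − 76·t + 106 = 0  ⇒  m = 38² − 148·106 = -14244
m = -14244 < 0,  v_rel·d = 38 > 0  ⇒  outside

inside=no margin=-14244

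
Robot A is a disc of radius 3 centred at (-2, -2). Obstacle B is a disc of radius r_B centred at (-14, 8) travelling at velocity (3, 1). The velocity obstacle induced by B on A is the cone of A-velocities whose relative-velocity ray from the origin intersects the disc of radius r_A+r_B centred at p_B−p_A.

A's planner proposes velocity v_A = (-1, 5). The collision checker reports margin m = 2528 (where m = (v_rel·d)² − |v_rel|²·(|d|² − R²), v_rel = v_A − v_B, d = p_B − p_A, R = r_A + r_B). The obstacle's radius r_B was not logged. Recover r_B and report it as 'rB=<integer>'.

m = 2528
d = (-12, 10);  v_rel = (-4, 4),  |v_rel|² = 32
v_rel×d = (-4)·(10) − (4)·(-12) = 8
since m = R²·32 − 8²:  R² = (64 + 2528) / 32 = 81
R = √81 = 9  ⇒  r_B = 9 − 3 = 6

rB=6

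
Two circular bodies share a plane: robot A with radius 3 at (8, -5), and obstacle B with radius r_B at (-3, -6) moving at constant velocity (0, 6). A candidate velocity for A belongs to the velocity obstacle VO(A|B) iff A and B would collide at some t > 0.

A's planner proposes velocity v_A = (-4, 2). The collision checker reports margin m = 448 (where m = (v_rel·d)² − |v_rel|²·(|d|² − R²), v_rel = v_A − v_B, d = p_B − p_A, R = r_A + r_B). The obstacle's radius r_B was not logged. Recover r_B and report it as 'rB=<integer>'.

m = 448
d = (-11, -1);  v_rel = (-4, -4),  |v_rel|² = 32
v_rel×d = (-4)·(-1) − (-4)·(-11) = -40
since m = R²·32 − (-40)²:  R² = (1600 + 448) / 32 = 64
R = √64 = 8  ⇒  r_B = 8 − 3 = 5

rB=5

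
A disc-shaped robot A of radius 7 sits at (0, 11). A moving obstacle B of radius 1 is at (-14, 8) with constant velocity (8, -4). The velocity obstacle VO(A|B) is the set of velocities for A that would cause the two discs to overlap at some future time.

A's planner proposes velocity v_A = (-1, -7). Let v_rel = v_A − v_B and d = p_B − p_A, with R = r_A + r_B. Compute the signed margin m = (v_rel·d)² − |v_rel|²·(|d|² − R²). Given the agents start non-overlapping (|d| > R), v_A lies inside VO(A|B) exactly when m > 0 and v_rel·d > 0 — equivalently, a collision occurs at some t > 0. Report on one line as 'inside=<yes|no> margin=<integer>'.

d = (-14, -3),  |d|² = 205;  R = 7+1 = 8,  c = 205−8² = 141
v_rel = (-9, -3),  |v_rel|² = 90;  v_rel·d = (-9)·(-14) + (-3)·(-3) = 135
90·t² − 270·t + 141 = 0  ⇒  m = 135² − 90·141 = 5535
m = 5535 > 0,  v_rel·d = 135 > 0  ⇒  inside

inside=yes margin=5535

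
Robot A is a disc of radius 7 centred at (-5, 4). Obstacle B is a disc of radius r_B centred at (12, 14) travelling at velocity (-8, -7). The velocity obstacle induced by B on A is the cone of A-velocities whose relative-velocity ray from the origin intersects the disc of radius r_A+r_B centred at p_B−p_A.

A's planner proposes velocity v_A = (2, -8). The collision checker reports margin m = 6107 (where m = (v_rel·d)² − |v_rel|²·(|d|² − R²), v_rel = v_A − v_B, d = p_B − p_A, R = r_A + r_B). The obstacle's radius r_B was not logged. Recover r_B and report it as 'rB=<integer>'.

m = 6107
d = (17, 10);  v_rel = (10, -1),  |v_rel|² = 101
v_rel×d = (10)·(10) − (-1)·(17) = 117
since m = R²·101 − 117²:  R² = (13689 + 6107) / 101 = 196
R = √196 = 14  ⇒  r_B = 14 − 7 = 7

rB=7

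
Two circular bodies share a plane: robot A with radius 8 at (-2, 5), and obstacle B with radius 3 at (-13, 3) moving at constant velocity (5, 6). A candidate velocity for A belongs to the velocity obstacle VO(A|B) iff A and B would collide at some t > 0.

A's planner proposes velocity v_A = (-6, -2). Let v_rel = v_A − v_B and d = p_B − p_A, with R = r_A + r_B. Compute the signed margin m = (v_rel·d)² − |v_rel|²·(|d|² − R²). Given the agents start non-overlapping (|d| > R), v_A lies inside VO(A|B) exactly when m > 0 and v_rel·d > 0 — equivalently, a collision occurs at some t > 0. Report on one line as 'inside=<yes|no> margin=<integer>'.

d = (-11, -2),  |d|² = 125;  R = 8+3 = 11,  c = 125−11² = 4
v_rel = (-11, -8),  |v_rel|² = 185;  v_rel·d = (-11)·(-11) + (-8)·(-2) = 137
185·t² − 274·t + 4 = 0  ⇒  m = 137² − 185·4 = 18029
m = 18029 > 0,  v_rel·d = 137 > 0  ⇒  inside

inside=yes margin=18029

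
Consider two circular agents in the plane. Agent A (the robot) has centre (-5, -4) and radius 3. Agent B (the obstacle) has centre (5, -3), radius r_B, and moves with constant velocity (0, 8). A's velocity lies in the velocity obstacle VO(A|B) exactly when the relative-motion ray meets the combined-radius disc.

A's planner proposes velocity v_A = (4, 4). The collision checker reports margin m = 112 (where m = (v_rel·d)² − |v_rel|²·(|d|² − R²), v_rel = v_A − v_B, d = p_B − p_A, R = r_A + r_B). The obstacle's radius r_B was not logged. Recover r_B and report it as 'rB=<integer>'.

m = 112
d = (10, 1);  v_rel = (4, -4),  |v_rel|² = 32
v_rel×d = (4)·(1) − (-4)·(10) = 44
since m = R²·32 − 44²:  R² = (1936 + 112) / 32 = 64
R = √64 = 8  ⇒  r_B = 8 − 3 = 5

rB=5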